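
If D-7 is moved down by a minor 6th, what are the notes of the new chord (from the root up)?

F#, A, C#, E

D down a minor 6th → F#. New chord: F# minor seventh.
root → F#
3rd (minor 3rd) → A
5th (perfect 5th) → C#
7th (minor 7th) → E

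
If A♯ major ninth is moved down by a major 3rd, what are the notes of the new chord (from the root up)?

F-sharp  A-sharp  C-sharp  E-sharp  G-sharp

A major 3rd down from A-sharp is F-sharp, so the new chord is F-sharp major ninth.
root → F-sharp
3rd (major 3rd) → A-sharp
5th (perfect 5th) → C-sharp
7th (major 7th) → E-sharp
9th (major 9th) → G-sharp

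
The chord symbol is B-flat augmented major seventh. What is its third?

Root of B-flat augmented major seventh = Bb. The 3rd is a major 3rd: Bb up a major 3rd → D.

D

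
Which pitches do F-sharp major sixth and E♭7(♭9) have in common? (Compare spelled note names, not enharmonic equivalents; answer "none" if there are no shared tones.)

none

F-sharp major sixth: F# A# C# D#
E♭7(♭9): Eb G Bb Db Fb
Common to both → none.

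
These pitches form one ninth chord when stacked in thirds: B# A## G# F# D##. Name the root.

G#

Arranged so that each adjacent pair is a third by letter name: G# – B# – D## – F# – A##.
The bottom of that stack, G#, is the root (this is G# dominant seventh sharp nine sharp five).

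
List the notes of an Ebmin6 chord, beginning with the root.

Ebmin6 is a minor sixth built on Eb.
- root: Eb
- minor 3rd: Gb
- perfect 5th: Bb
- major 6th: C

Eb, Gb, Bb, C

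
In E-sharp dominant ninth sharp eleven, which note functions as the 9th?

F-double-sharp

E-sharp dominant ninth sharp eleven is built on E-sharp; its 9th is a major 9th above the root.
A second above E uses the letter F, and the major 9th above E-sharp is F-double-sharp.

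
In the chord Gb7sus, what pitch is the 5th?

Root of Gb7sus = Gb. The 5th is a perfect 5th: Gb up a perfect 5th → Db.

Db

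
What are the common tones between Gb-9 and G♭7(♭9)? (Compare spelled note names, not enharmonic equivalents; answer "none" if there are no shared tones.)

G♭, D♭, F♭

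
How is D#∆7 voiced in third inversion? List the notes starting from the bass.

D#∆7 = D#–F##–A#–C##; third inversion → seventh (C##) lowest.

C##, D#, F##, A#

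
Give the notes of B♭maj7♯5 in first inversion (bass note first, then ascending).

D, F#, A, Bb

B♭maj7♯5 = Bb–D–F#–A; first inversion → third (D) lowest.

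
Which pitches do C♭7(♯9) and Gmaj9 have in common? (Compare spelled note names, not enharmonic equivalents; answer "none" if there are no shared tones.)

C♭7(♯9): C♭ E♭ G♭ B𝄫 D
Gmaj9: G B D F♯ A
Common to both → D.

D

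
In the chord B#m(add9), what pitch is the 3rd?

D#

Root of B#m(add9) = B#. The 3rd is a minor 3rd: B# up a minor 3rd → D#.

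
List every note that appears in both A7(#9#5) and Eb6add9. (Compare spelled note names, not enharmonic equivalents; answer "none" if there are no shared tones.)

A7(#9#5): A C# E# G B#
Eb6add9: Eb G Bb C F
Common to both → G.

G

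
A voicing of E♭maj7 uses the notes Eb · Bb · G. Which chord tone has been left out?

E♭maj7 = Eb, G, Bb, D. The voicing lacks the 7th (major 7th), D.

D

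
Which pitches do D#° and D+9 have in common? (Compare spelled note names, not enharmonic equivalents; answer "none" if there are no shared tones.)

F♯

D#°: D♯ F♯ A
D+9: D F♯ A♯ C E
Common to both → F♯.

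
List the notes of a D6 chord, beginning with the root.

D  F♯  A  B

Root D, quality major sixth:
Root: D
Major 3rd (3rd): F♯
Perfect 5th (5th): A
Major 6th (6th): B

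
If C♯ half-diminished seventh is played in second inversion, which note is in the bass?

C♯ half-diminished seventh in root position is C-sharp–E–G–B.
Second inversion places the fifth in the bass, which is G.

G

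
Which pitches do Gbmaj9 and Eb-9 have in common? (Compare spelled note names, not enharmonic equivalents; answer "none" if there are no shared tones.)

Gbmaj9 = Gb, Bb, Db, F, Ab.
Eb-9 = Eb, Gb, Bb, Db, F.
Shared: Gb, Bb, Db, F.

Gb – Bb – Db – F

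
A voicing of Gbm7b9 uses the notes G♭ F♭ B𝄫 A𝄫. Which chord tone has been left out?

D♭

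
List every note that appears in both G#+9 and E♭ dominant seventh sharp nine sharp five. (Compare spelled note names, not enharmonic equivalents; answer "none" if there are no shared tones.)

G#+9 = G♯, B♯, D𝄪, F♯, A♯.
E♭ dominant seventh sharp nine sharp five = E♭, G, B, D♭, F♯.
Shared: F♯.

F♯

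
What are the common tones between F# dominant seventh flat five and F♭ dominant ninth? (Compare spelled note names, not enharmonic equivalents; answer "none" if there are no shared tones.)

none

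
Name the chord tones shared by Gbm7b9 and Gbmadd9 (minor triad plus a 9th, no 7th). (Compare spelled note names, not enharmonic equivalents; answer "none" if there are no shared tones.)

Gb, Bbb, Db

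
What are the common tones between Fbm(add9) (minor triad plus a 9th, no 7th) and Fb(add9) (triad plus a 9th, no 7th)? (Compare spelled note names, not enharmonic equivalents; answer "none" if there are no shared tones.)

Fb  Cb  Gb

Fbm(add9): Fb Abb Cb Gb
Fb(add9): Fb Ab Cb Gb
Common to both → Fb, Cb, Gb.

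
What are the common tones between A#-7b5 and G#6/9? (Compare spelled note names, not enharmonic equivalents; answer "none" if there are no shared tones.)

A#, G#

A#-7b5: A# C# E G#
G#6/9: G# B# D# E# A#
Common to both → A#, G#.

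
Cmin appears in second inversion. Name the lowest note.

G

Cmin = C–Eb–G. Second inversion → fifth in the bass = G.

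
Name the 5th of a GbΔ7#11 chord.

Root of GbΔ7#11 = Gb. The 5th is a perfect 5th: Gb up a perfect 5th → Db.

Db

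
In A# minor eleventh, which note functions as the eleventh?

D-sharp

A# minor eleventh is built on A-sharp; its 11th is a perfect 11th above the root.
A fourth above A uses the letter D, and the perfect 11th above A-sharp is D-sharp.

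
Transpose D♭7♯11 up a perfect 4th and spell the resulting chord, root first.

A perfect 4th up from Db is Gb, so the new chord is Gb dominant seventh sharp eleven.
root → Gb
3rd (major 3rd) → Bb
5th (perfect 5th) → Db
7th (minor 7th) → Fb
11th (augmented 11th) → C

Gb, Bb, Db, Fb, C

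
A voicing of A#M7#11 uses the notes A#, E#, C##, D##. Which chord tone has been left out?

G##

The full A#M7#11 chord is A#, C##, E#, G##, D##.
Comparing with the voicing, the major 7th (7th) — G## — is absent.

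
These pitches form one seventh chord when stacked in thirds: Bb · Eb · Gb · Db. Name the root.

Stacking in thirds gives Eb – Gb – Bb – Db, so Eb is the root — Eb minor seventh.

Eb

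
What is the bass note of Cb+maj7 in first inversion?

Eb

Cb+maj7 in root position is Cb–Eb–G–Bb.
First inversion places the third in the bass, which is Eb.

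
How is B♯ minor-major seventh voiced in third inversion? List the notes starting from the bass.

A##  B#  D#  F##

In root position, B♯ minor-major seventh is B#–D#–F##–A##.
Third inversion puts the seventh (A##) in the bass.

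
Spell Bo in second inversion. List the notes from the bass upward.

F – B – D

In root position, Bo is B–D–F.
Second inversion puts the fifth (F) in the bass.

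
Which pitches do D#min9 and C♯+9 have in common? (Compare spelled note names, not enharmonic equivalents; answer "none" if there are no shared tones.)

D#min9 = D#, F#, A#, C#, E#.
C♯+9 = C#, E#, G##, B, D#.
Shared: D#, C#, E#.

D# – C# – E#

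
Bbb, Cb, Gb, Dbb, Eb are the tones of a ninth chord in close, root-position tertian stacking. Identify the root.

Arranged so that each adjacent pair is a third by letter name: Cb – Eb – Gb – Bbb – Dbb.
The bottom of that stack, Cb, is the root (this is Cb dominant seventh flat nine).

Cb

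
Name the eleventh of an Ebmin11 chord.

Ab

Ebmin11 is built on Eb; its 11th is a perfect 11th above the root.
A fourth above E uses the letter A, and the perfect 11th above Eb is Ab.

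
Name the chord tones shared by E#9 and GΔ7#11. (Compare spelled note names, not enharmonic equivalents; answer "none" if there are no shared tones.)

none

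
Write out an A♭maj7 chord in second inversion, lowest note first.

A♭maj7 = Ab–C–Eb–G; second inversion → fifth (Eb) lowest.

Eb – G – Ab – C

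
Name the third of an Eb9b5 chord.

Eb9b5 is built on Eb; its 3rd is a major 3rd above the root.
A third above E uses the letter G, and the major 3rd above Eb is G.

G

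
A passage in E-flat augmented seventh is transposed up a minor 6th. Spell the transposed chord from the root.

Cb – Eb – G – Bbb

A minor 6th up from Eb is Cb, so the new chord is Cb augmented seventh.
Cb — root
Eb — major 3rd
G — augmented 5th
Bbb — minor 7th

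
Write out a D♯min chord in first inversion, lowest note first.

F# A# D#

In root position, D♯min is D#–F#–A#.
First inversion puts the third (F#) in the bass.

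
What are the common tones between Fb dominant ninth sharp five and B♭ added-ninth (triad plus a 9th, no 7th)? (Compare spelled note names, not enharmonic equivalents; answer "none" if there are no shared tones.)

Fb dominant ninth sharp five = F-flat, A-flat, C, E-double-flat, G-flat.
B♭ added-ninth = B-flat, D, F, C.
Shared: C.

C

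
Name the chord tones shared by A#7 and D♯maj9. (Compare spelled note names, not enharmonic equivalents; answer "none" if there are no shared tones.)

A#7 = A♯, C𝄪, E♯, G♯.
D♯maj9 = D♯, F𝄪, A♯, C𝄪, E♯.
Shared: A♯, C𝄪, E♯.

A♯, C𝄪, E♯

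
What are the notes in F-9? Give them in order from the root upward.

F-9: minor ninth on F.
- root: F
- minor 3rd: Ab
- perfect 5th: C
- minor 7th: Eb
- major 9th: G

F Ab C Eb G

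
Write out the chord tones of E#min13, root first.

E#min13 is a minor thirteenth built on E#.
root → E#
3rd (minor 3rd) → G#
5th (perfect 5th) → B#
7th (minor 7th) → D#
9th (major 9th) → F##
11th (perfect 11th) → A#
13th (major 13th) → C##

E#  G#  B#  D#  F##  A#  C##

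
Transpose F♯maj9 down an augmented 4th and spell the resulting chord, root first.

C E G B D

F♯ down an augmented 4th → C. New chord: C major ninth.
Root: C
Major 3rd (3rd): E
Perfect 5th (5th): G
Major 7th (7th): B
Major 9th (9th): D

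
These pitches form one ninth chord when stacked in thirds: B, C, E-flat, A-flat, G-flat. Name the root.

Arranged so that each adjacent pair is a third by letter name: A-flat – C – E-flat – G-flat – B.
The bottom of that stack, A-flat, is the root (this is A-flat dominant seventh sharp nine).

A-flat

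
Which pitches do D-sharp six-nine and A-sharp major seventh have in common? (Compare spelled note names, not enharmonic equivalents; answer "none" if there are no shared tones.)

A-sharp, E-sharp

D-sharp six-nine: D-sharp F-double-sharp A-sharp B-sharp E-sharp
A-sharp major seventh: A-sharp C-double-sharp E-sharp G-double-sharp
Common to both → A-sharp, E-sharp.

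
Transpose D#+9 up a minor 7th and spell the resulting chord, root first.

Transposed root: D♯ → C♯ (minor 7th up). So we spell C♯ dominant ninth sharp five:
Root: C♯
Major 3rd (3rd): E♯
Augmented 5th (5th): G𝄪
Minor 7th (7th): B
Major 9th (9th): D♯

C♯ E♯ G𝄪 B D♯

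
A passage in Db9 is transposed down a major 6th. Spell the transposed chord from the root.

Fb, Ab, Cb, Ebb, Gb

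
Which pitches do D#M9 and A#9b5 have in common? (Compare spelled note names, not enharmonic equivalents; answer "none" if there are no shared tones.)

D#M9 = D#, F##, A#, C##, E#.
A#9b5 = A#, C##, E, G#, B#.
Shared: A#, C##.

A# – C##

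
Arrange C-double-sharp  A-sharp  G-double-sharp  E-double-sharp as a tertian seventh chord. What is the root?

A-sharp

Stacking in thirds gives A-sharp – C-double-sharp – E-double-sharp – G-double-sharp, so A-sharp is the root — A-sharp augmented major seventh.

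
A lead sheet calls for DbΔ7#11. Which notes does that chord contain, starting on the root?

DbΔ7#11 is a major seventh sharp eleven built on Db.
Db — root
F — major 3rd
Ab — perfect 5th
C — major 7th
G — augmented 11th

Db, F, Ab, C, G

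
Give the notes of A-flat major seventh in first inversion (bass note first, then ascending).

C E♭ G A♭

A-flat major seventh = A♭–C–E♭–G; first inversion → third (C) lowest.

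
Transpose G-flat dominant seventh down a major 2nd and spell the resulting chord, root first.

F-flat  A-flat  C-flat  E-double-flat

A major 2nd down from G-flat is F-flat, so the new chord is F-flat dominant seventh.
root → F-flat
3rd (major 3rd) → A-flat
5th (perfect 5th) → C-flat
7th (minor 7th) → E-double-flat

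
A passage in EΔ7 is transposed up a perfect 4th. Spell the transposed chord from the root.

A perfect 4th up from E is A, so the new chord is A major seventh.
- root: A
- major 3rd: C#
- perfect 5th: E
- major 7th: G#

A C# E G#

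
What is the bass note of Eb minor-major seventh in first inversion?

Eb minor-major seventh in root position is Eb–Gb–Bb–D.
First inversion places the third in the bass, which is Gb.

Gb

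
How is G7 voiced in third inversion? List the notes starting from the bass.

F, G, B, D

In root position, G7 is G–B–D–F.
Third inversion puts the seventh (F) in the bass.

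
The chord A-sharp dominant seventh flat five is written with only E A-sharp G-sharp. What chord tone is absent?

C-double-sharp

A-sharp dominant seventh flat five = A-sharp, C-double-sharp, E, G-sharp. The voicing lacks the 3rd (major 3rd), C-double-sharp.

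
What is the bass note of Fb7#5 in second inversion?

Fb7#5 in root position is Fb–Ab–C–Ebb.
Second inversion places the fifth in the bass, which is C.

C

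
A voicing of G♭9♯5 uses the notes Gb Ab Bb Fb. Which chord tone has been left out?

The full G♭9♯5 chord is Gb, Bb, D, Fb, Ab.
Comparing with the voicing, the augmented 5th (5th) — D — is absent.

D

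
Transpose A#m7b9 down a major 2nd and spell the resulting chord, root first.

G#, B, D#, F#, A

A major 2nd down from A# is G#, so the new chord is G# minor seventh flat nine.
Root: G#
Minor 3rd (3rd): B
Perfect 5th (5th): D#
Minor 7th (7th): F#
Minor 9th (9th): A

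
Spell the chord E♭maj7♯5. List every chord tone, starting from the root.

E♭maj7♯5 is an augmented major seventh built on Eb.
- root: Eb
- major 3rd: G
- augmented 5th: B
- major 7th: D

Eb, G, B, D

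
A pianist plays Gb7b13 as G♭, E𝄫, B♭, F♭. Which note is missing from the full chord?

Gb7b13 = G♭, B♭, D♭, F♭, E𝄫. The voicing lacks the 5th (perfect 5th), D♭.

D♭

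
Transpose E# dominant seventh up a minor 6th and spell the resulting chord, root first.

C-sharp – E-sharp – G-sharp – B

Transposed root: E-sharp → C-sharp (minor 6th up). So we spell C-sharp dominant seventh:
Root: C-sharp
Major 3rd (3rd): E-sharp
Perfect 5th (5th): G-sharp
Minor 7th (7th): B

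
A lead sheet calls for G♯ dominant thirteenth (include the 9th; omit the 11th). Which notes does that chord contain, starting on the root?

G-sharp – B-sharp – D-sharp – F-sharp – A-sharp – E-sharp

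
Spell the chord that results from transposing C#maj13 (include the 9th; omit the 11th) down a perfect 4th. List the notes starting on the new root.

G♯ B♯ D♯ F𝄪 A♯ E♯

C♯ down a perfect 4th → G♯. New chord: G♯ major thirteenth.
Root: G♯
Major 3rd (3rd): B♯
Perfect 5th (5th): D♯
Major 7th (7th): F𝄪
Major 9th (9th): A♯
Major 13th (13th): E♯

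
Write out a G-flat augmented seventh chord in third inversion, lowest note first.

F-flat G-flat B-flat D

G-flat augmented seventh = G-flat–B-flat–D–F-flat; third inversion → seventh (F-flat) lowest.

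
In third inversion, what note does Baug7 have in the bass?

A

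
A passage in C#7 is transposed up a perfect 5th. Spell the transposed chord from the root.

G#  B#  D#  F#

Transposed root: C# → G# (perfect 5th up). So we spell G# dominant seventh:
Root: G#
Major 3rd (3rd): B#
Perfect 5th (5th): D#
Minor 7th (7th): F#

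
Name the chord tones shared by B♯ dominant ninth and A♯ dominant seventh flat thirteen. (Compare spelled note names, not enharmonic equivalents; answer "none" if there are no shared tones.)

A-sharp, C-double-sharp

B♯ dominant ninth: B-sharp D-double-sharp F-double-sharp A-sharp C-double-sharp
A♯ dominant seventh flat thirteen: A-sharp C-double-sharp E-sharp G-sharp F-sharp
Common to both → A-sharp, C-double-sharp.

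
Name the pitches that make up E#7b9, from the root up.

E#  G##  B#  D#  F#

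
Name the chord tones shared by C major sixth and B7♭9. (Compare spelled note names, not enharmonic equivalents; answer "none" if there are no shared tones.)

C major sixth: C E G A
B7♭9: B D♯ F♯ A C
Common to both → C, A.

C, A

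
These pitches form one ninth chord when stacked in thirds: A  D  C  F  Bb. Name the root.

Stacking in thirds gives Bb – D – F – A – C, so Bb is the root — Bb major ninth.

Bb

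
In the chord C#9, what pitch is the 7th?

B

C#9 is built on C#; its 7th is a minor 7th above the root.
A seventh above C uses the letter B, and the minor 7th above C# is B.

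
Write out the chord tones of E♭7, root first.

Eb, G, Bb, Db

E♭7 is a dominant seventh built on Eb.
- root: Eb
- major 3rd: G
- perfect 5th: Bb
- minor 7th: Db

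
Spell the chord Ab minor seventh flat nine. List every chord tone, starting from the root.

Ab minor seventh flat nine: minor seventh flat nine on A-flat.
- root: A-flat
- minor 3rd: C-flat
- perfect 5th: E-flat
- minor 7th: G-flat
- minor 9th: B-double-flat

A-flat, C-flat, E-flat, G-flat, B-double-flat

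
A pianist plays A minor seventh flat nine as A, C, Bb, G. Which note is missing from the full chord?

A minor seventh flat nine = A, C, E, G, Bb. The voicing lacks the 5th (perfect 5th), E.

E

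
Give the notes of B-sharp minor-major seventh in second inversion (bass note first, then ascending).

B-sharp minor-major seventh = B♯–D♯–F𝄪–A𝄪; second inversion → fifth (F𝄪) lowest.

F𝄪, A𝄪, B♯, D♯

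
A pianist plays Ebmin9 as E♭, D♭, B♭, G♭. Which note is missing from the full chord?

Ebmin9 = E♭, G♭, B♭, D♭, F. The voicing lacks the 9th (major 9th), F.

F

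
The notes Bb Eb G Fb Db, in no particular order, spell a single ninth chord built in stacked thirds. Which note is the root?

Stacking in thirds gives Eb – G – Bb – Db – Fb, so Eb is the root — Eb dominant seventh flat nine.

Eb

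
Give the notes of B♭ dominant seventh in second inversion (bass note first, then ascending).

F – A-flat – B-flat – D

B♭ dominant seventh = B-flat–D–F–A-flat; second inversion → fifth (F) lowest.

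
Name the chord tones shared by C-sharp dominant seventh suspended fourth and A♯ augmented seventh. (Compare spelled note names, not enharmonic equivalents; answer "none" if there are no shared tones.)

G-sharp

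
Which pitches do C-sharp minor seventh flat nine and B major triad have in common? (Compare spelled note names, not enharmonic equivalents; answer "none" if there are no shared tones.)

B

C-sharp minor seventh flat nine: C-sharp E G-sharp B D
B major triad: B D-sharp F-sharp
Common to both → B.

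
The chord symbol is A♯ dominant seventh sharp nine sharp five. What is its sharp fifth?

A♯ dominant seventh sharp nine sharp five is built on A-sharp; its 5th is an augmented 5th above the root.
A fifth above A uses the letter E, and the augmented 5th above A-sharp is E-double-sharp.

E-double-sharp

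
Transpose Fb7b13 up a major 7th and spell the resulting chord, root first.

Transposed root: Fb → Eb (major 7th up). So we spell Eb dominant seventh flat thirteen:
Eb — root
G — major 3rd
Bb — perfect 5th
Db — minor 7th
Cb — minor 13th

Eb  G  Bb  Db  Cb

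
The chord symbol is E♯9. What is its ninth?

Root of E♯9 = E#. The 9th is a major 9th: E# up a major 9th → F##.

F##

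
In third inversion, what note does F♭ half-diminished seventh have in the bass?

F♭ half-diminished seventh in root position is F-flat–A-double-flat–C-double-flat–E-double-flat.
Third inversion places the seventh in the bass, which is E-double-flat.

E-double-flat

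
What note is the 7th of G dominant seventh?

F

G dominant seventh is built on G; its 7th is a minor 7th above the root.
A seventh above G uses the letter F, and the minor 7th above G is F.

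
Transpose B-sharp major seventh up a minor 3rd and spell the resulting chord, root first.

A minor 3rd up from B-sharp is D-sharp, so the new chord is D-sharp major seventh.
D-sharp — root
F-double-sharp — major 3rd
A-sharp — perfect 5th
C-double-sharp — major 7th

D-sharp F-double-sharp A-sharp C-double-sharp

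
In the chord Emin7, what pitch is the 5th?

B

Root of Emin7 = E. The 5th is a perfect 5th: E up a perfect 5th → B.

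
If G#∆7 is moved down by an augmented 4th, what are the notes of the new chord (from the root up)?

D, F#, A, C#

G# down an augmented 4th → D. New chord: D major seventh.
- root: D
- major 3rd: F#
- perfect 5th: A
- major 7th: C#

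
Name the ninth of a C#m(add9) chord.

D#

C#m(add9) is built on C#; its 9th is a major 9th above the root.
A second above C uses the letter D, and the major 9th above C# is D#.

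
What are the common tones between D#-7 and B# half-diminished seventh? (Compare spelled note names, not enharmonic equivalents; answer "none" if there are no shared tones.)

D# F# A#

D#-7 = D#, F#, A#, C#.
B# half-diminished seventh = B#, D#, F#, A#.
Shared: D#, F#, A#.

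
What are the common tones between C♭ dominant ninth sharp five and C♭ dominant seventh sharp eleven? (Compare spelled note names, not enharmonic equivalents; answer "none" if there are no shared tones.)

Cb Eb Bbb

C♭ dominant ninth sharp five = Cb, Eb, G, Bbb, Db.
C♭ dominant seventh sharp eleven = Cb, Eb, Gb, Bbb, F.
Shared: Cb, Eb, Bbb.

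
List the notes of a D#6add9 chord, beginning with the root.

D#, F##, A#, B#, E#

D#6add9 is a six-nine built on D#.
root → D#
3rd (major 3rd) → F##
5th (perfect 5th) → A#
6th (major 6th) → B#
9th (major 9th) → E#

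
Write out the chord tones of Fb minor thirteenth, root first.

Root Fb, quality minor thirteenth:
root → Fb
3rd (minor 3rd) → Abb
5th (perfect 5th) → Cb
7th (minor 7th) → Ebb
9th (major 9th) → Gb
11th (perfect 11th) → Bbb
13th (major 13th) → Db

Fb – Abb – Cb – Ebb – Gb – Bbb – Db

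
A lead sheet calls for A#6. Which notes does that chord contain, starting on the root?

A#6: major sixth on A#.
A# — root
C## — major 3rd
E# — perfect 5th
F## — major 6th

A#  C##  E#  F##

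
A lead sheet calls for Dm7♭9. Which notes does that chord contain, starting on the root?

Root D, quality minor seventh flat nine:
- root: D
- minor 3rd: F
- perfect 5th: A
- minor 7th: C
- minor 9th: E♭

D F A C E♭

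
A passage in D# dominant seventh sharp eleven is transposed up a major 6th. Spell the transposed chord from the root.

B-sharp  D-double-sharp  F-double-sharp  A-sharp  E-double-sharp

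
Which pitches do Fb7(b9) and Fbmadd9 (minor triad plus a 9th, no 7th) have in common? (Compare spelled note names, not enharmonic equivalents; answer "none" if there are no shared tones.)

Fb Cb

Fb7(b9) = Fb, Ab, Cb, Ebb, Gbb.
Fbmadd9 = Fb, Abb, Cb, Gb.
Shared: Fb, Cb.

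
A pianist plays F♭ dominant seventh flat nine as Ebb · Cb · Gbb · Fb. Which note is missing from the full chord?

F♭ dominant seventh flat nine = Fb, Ab, Cb, Ebb, Gbb. The voicing lacks the 3rd (major 3rd), Ab.

Ab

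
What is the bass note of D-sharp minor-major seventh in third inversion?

C##

D-sharp minor-major seventh in root position is D#–F#–A#–C##.
Third inversion places the seventh in the bass, which is C##.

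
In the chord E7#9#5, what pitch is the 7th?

E7#9#5 is built on E; its 7th is a minor 7th above the root.
A seventh above E uses the letter D, and the minor 7th above E is D.

D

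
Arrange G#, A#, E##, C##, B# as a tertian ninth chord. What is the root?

A#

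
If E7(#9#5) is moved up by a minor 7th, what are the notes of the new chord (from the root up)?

D, F♯, A♯, C, E♯

Transposed root: E → D (minor 7th up). So we spell D dominant seventh sharp nine sharp five:
- root: D
- major 3rd: F♯
- augmented 5th: A♯
- minor 7th: C
- augmented 9th: E♯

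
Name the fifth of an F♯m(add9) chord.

C#

Root of F♯m(add9) = F#. The 5th is a perfect 5th: F# up a perfect 5th → C#.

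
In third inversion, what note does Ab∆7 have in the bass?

G

Ab∆7 in root position is Ab–C–Eb–G.
Third inversion places the seventh in the bass, which is G.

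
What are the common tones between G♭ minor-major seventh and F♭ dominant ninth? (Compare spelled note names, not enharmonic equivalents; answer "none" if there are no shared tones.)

G♭ minor-major seventh = G-flat, B-double-flat, D-flat, F.
F♭ dominant ninth = F-flat, A-flat, C-flat, E-double-flat, G-flat.
Shared: G-flat.

G-flat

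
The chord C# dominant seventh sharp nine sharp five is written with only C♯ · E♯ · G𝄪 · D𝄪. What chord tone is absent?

B

The full C# dominant seventh sharp nine sharp five chord is C♯, E♯, G𝄪, B, D𝄪.
Comparing with the voicing, the minor 7th (7th) — B — is absent.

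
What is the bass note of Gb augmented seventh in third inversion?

F-flat

Gb augmented seventh = G-flat–B-flat–D–F-flat. Third inversion → seventh in the bass = F-flat.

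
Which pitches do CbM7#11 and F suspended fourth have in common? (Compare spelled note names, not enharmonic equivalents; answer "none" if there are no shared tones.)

Bb F

CbM7#11: Cb Eb Gb Bb F
F suspended fourth: F Bb C
Common to both → Bb, F.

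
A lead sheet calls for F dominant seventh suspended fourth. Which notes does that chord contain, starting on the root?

F  Bb  C  Eb

F dominant seventh suspended fourth is a dominant seventh suspended fourth built on F.
Root: F
Perfect 4th (4th): Bb
Perfect 5th (5th): C
Minor 7th (7th): Eb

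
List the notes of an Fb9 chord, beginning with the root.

Fb9 is a dominant ninth built on F♭.
- root: F♭
- major 3rd: A♭
- perfect 5th: C♭
- minor 7th: E𝄫
- major 9th: G♭

F♭ – A♭ – C♭ – E𝄫 – G♭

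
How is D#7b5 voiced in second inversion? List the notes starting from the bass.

D#7b5 = D#–F##–A–C#; second inversion → fifth (A) lowest.

A  C#  D#  F##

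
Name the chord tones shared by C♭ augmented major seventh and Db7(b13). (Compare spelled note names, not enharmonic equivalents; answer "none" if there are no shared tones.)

C♭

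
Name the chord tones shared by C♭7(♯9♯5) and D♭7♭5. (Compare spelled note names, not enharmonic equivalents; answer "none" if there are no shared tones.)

C♭7(♯9♯5): Cb Eb G Bbb D
D♭7♭5: Db F Abb Cb
Common to both → Cb.

Cb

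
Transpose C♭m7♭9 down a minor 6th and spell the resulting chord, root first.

Eb – Gb – Bb – Db – Fb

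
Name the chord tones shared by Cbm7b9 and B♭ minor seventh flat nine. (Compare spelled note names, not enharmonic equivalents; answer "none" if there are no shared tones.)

Cb

Cbm7b9: Cb Ebb Gb Bbb Dbb
B♭ minor seventh flat nine: Bb Db F Ab Cb
Common to both → Cb.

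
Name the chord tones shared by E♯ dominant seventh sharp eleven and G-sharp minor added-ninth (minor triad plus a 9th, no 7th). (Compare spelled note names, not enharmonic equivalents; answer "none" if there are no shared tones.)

E♯ dominant seventh sharp eleven = E-sharp, G-double-sharp, B-sharp, D-sharp, A-double-sharp.
G-sharp minor added-ninth = G-sharp, B, D-sharp, A-sharp.
Shared: D-sharp.

D-sharp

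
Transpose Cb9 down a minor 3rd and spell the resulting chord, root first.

Ab, C, Eb, Gb, Bb

Cb down a minor 3rd → Ab. New chord: Ab dominant ninth.
Ab — root
C — major 3rd
Eb — perfect 5th
Gb — minor 7th
Bb — major 9th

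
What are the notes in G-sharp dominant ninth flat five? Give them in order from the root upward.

G-sharp dominant ninth flat five: dominant ninth flat five on G#.
root → G#
3rd (major 3rd) → B#
5th (diminished 5th) → D
7th (minor 7th) → F#
9th (major 9th) → A#

G#, B#, D, F#, A#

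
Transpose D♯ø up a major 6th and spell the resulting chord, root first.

B♯, D♯, F♯, A♯

A major 6th up from D♯ is B♯, so the new chord is B♯ half-diminished seventh.
root → B♯
3rd (minor 3rd) → D♯
5th (diminished 5th) → F♯
7th (minor 7th) → A♯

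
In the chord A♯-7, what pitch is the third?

Root of A♯-7 = A#. The 3rd is a minor 3rd: A# up a minor 3rd → C#.

C#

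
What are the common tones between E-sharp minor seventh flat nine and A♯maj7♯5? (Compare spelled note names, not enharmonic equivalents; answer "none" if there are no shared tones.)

none

E-sharp minor seventh flat nine: E# G# B# D# F#
A♯maj7♯5: A# C## E## G##
Common to both → none.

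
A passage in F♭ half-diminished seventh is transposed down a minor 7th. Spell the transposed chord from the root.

G-flat – B-double-flat – D-double-flat – F-flat

Transposed root: F-flat → G-flat (minor 7th down). So we spell G-flat half-diminished seventh:
Root: G-flat
Minor 3rd (3rd): B-double-flat
Diminished 5th (5th): D-double-flat
Minor 7th (7th): F-flat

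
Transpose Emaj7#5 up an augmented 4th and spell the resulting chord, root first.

A#  C##  E##  G##

An augmented 4th up from E is A#, so the new chord is A# augmented major seventh.
root → A#
3rd (major 3rd) → C##
5th (augmented 5th) → E##
7th (major 7th) → G##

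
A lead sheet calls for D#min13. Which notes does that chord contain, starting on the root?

D#min13 is a minor thirteenth built on D#.
root → D#
3rd (minor 3rd) → F#
5th (perfect 5th) → A#
7th (minor 7th) → C#
9th (major 9th) → E#
11th (perfect 11th) → G#
13th (major 13th) → B#

D#, F#, A#, C#, E#, G#, B#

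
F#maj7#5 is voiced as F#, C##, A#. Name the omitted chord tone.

The full F#maj7#5 chord is F#, A#, C##, E#.
Comparing with the voicing, the major 7th (7th) — E# — is absent.

E#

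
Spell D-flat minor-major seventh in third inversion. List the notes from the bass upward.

C  D-flat  F-flat  A-flat

D-flat minor-major seventh = D-flat–F-flat–A-flat–C; third inversion → seventh (C) lowest.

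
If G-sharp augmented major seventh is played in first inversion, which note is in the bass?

B-sharp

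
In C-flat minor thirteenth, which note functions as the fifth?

G-flat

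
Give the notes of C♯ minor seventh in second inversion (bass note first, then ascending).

G#, B, C#, E

C♯ minor seventh = C#–E–G#–B; second inversion → fifth (G#) lowest.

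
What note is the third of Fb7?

Ab

Root of Fb7 = Fb. The 3rd is a major 3rd: Fb up a major 3rd → Ab.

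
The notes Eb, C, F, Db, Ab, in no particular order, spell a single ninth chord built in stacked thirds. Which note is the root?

Db

Stacking in thirds gives Db – F – Ab – C – Eb, so Db is the root — Db major ninth.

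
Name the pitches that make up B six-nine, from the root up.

B – D-sharp – F-sharp – G-sharp – C-sharp

B six-nine: six-nine on B.
- root: B
- major 3rd: D-sharp
- perfect 5th: F-sharp
- major 6th: G-sharp
- major 9th: C-sharp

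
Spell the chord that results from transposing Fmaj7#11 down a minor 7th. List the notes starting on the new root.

Transposed root: F → G (minor 7th down). So we spell G major seventh sharp eleven:
Root: G
Major 3rd (3rd): B
Perfect 5th (5th): D
Major 7th (7th): F#
Augmented 11th (11th): C#

G, B, D, F#, C#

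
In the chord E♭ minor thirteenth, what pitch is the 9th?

F

E♭ minor thirteenth is built on E-flat; its 9th is a major 9th above the root.
A second above E uses the letter F, and the major 9th above E-flat is F.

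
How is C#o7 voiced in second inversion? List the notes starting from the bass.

In root position, C#o7 is C♯–E–G–B♭.
Second inversion puts the fifth (G) in the bass.

G B♭ C♯ E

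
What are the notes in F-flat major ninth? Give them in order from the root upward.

F-flat major ninth: major ninth on Fb.
- root: Fb
- major 3rd: Ab
- perfect 5th: Cb
- major 7th: Eb
- major 9th: Gb

Fb – Ab – Cb – Eb – Gb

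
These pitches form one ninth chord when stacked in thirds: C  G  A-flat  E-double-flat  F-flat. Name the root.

Arranged so that each adjacent pair is a third by letter name: F-flat – A-flat – C – E-double-flat – G.
The bottom of that stack, F-flat, is the root (this is F-flat dominant seventh sharp nine sharp five).

F-flat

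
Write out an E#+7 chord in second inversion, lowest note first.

E#+7 = E#–G##–B##–D#; second inversion → fifth (B##) lowest.

B##  D#  E#  G##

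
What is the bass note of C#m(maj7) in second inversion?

G♯

C#m(maj7) in root position is C♯–E–G♯–B♯.
Second inversion places the fifth in the bass, which is G♯.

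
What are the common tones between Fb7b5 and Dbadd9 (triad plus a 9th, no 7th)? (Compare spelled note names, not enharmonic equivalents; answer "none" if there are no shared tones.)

Ab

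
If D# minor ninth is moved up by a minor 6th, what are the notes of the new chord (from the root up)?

B D F# A C#

D# up a minor 6th → B. New chord: B minor ninth.
B — root
D — minor 3rd
F# — perfect 5th
A — minor 7th
C# — major 9th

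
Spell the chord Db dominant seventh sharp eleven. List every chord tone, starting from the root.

D-flat F A-flat C-flat G

Db dominant seventh sharp eleven is a dominant seventh sharp eleven built on D-flat.
root → D-flat
3rd (major 3rd) → F
5th (perfect 5th) → A-flat
7th (minor 7th) → C-flat
11th (augmented 11th) → G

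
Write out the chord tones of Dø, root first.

Dø: half-diminished seventh on D.
- root: D
- minor 3rd: F
- diminished 5th: Ab
- minor 7th: C

D, F, Ab, C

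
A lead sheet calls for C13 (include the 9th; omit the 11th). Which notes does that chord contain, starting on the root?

Root C, quality dominant thirteenth:
C — root
E — major 3rd
G — perfect 5th
Bb — minor 7th
D — major 9th
A — major 13th

C  E  G  Bb  D  A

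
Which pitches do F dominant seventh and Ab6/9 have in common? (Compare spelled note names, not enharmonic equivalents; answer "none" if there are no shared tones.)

F  C  E♭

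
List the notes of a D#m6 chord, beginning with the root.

D# – F# – A# – B#

D#m6 is a minor sixth built on D#.
D# — root
F# — minor 3rd
A# — perfect 5th
B# — major 6th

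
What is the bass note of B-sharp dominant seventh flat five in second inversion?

F♯

B-sharp dominant seventh flat five = B♯–D𝄪–F♯–A♯. Second inversion → fifth in the bass = F♯.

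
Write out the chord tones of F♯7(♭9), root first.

F# – A# – C# – E – G

Root F#, quality dominant seventh flat nine:
- root: F#
- major 3rd: A#
- perfect 5th: C#
- minor 7th: E
- minor 9th: G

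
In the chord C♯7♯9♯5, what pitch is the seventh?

Root of C♯7♯9♯5 = C♯. The 7th is a minor 7th: C♯ up a minor 7th → B.

B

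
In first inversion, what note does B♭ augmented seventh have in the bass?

B♭ augmented seventh = B-flat–D–F-sharp–A-flat. First inversion → third in the bass = D.

D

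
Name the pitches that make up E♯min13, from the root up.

E♯min13 is a minor thirteenth built on E♯.
Root: E♯
Minor 3rd (3rd): G♯
Perfect 5th (5th): B♯
Minor 7th (7th): D♯
Major 9th (9th): F𝄪
Perfect 11th (11th): A♯
Major 13th (13th): C𝄪

E♯, G♯, B♯, D♯, F𝄪, A♯, C𝄪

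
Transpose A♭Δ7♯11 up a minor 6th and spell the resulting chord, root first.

A♭ up a minor 6th → F♭. New chord: F♭ major seventh sharp eleven.
- root: F♭
- major 3rd: A♭
- perfect 5th: C♭
- major 7th: E♭
- augmented 11th: B♭

F♭, A♭, C♭, E♭, B♭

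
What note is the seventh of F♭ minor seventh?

F♭ minor seventh is built on Fb; its 7th is a minor 7th above the root.
A seventh above F uses the letter E, and the minor 7th above Fb is Ebb.

Ebb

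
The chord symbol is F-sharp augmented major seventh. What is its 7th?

F-sharp augmented major seventh is built on F-sharp; its 7th is a major 7th above the root.
A seventh above F uses the letter E, and the major 7th above F-sharp is E-sharp.

E-sharp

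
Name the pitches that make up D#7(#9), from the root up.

D#7(#9): dominant seventh sharp nine on D♯.
Root: D♯
Major 3rd (3rd): F𝄪
Perfect 5th (5th): A♯
Minor 7th (7th): C♯
Augmented 9th (9th): E𝄪

D♯ F𝄪 A♯ C♯ E𝄪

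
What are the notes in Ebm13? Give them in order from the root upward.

E♭, G♭, B♭, D♭, F, A♭, C

Ebm13: minor thirteenth on E♭.
E♭ — root
G♭ — minor 3rd
B♭ — perfect 5th
D♭ — minor 7th
F — major 9th
A♭ — perfect 11th
C — major 13th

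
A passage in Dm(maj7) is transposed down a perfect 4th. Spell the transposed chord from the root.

A  C  E  G#

A perfect 4th down from D is A, so the new chord is A minor-major seventh.
Root: A
Minor 3rd (3rd): C
Perfect 5th (5th): E
Major 7th (7th): G#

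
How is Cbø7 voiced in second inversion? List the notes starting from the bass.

Gbb Bbb Cb Ebb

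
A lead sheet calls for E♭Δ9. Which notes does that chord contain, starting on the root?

E♭, G, B♭, D, F

Root E♭, quality major ninth:
Root: E♭
Major 3rd (3rd): G
Perfect 5th (5th): B♭
Major 7th (7th): D
Major 9th (9th): F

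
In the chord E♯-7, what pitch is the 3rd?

G♯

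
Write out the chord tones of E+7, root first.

E+7 is an augmented seventh built on E.
root → E
3rd (major 3rd) → G♯
5th (augmented 5th) → B♯
7th (minor 7th) → D

E, G♯, B♯, D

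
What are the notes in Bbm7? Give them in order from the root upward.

Bb, Db, F, Ab

Root Bb, quality minor seventh:
Root: Bb
Minor 3rd (3rd): Db
Perfect 5th (5th): F
Minor 7th (7th): Ab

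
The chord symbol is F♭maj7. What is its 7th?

Root of F♭maj7 = Fb. The 7th is a major 7th: Fb up a major 7th → Eb.

Eb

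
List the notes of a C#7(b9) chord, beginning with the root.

C#  E#  G#  B  D

Root C#, quality dominant seventh flat nine:
- root: C#
- major 3rd: E#
- perfect 5th: G#
- minor 7th: B
- minor 9th: D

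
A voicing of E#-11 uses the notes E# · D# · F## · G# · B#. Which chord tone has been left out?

A#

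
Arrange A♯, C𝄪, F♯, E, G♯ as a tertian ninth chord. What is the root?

Stacking in thirds gives F♯ – A♯ – C𝄪 – E – G♯, so F♯ is the root — F♯ dominant ninth sharp five.

F♯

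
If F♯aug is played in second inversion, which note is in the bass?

C𝄪

F♯aug = F♯–A♯–C𝄪. Second inversion → fifth in the bass = C𝄪.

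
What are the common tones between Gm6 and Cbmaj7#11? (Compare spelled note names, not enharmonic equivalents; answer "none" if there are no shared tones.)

Bb

Gm6 = G, Bb, D, E.
Cbmaj7#11 = Cb, Eb, Gb, Bb, F.
Shared: Bb.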